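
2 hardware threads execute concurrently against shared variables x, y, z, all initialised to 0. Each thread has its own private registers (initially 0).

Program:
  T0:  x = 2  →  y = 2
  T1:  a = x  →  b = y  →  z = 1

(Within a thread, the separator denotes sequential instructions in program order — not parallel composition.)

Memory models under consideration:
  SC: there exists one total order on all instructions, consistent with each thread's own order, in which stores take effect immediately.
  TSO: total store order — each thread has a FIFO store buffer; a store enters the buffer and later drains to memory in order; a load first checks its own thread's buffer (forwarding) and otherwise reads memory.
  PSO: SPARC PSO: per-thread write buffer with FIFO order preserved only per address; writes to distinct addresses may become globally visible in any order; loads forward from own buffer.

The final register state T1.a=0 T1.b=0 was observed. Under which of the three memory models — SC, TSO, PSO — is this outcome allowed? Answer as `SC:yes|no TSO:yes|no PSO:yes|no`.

SC:yes TSO:yes PSO:yes

outcome vector order: (T1.a,T1.b)
[SC] allowed = {0/0 0/2 2/0 2/2}
[TSO] allowed = {0/0 0/2 2/0 2/2}
[PSO] allowed = {0/0 0/2 2/0 2/2}
target 0/0 ∈ {SC,TSO,PSO}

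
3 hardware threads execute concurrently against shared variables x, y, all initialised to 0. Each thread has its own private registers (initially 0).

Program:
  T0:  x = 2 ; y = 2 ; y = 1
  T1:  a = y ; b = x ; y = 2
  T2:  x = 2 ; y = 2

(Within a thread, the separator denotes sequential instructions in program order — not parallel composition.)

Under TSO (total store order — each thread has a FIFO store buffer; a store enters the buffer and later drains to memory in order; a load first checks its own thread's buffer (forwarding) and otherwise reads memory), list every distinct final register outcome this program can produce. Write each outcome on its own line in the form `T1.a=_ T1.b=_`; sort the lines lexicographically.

outcome vector order: (T1.a,T1.b)
|TSO outcomes| = 4

T1.a=0 T1.b=0
T1.a=0 T1.b=2
T1.a=1 T1.b=2
T1.a=2 T1.b=2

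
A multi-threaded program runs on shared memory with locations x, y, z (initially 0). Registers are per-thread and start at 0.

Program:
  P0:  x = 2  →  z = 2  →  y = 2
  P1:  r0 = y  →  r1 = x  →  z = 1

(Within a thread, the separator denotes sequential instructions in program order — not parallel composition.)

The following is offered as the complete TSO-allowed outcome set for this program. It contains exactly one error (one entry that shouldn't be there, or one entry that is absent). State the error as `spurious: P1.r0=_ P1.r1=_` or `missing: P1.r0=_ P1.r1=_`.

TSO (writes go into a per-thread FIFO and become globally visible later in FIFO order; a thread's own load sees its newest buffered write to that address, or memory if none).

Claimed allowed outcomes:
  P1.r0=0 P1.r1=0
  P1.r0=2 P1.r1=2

outcome vector order: (P1.r0,P1.r1)
[TSO] allowed = {00, 02, 22}
TSO∖claimed = {02}

missing: P1.r0=0 P1.r1=2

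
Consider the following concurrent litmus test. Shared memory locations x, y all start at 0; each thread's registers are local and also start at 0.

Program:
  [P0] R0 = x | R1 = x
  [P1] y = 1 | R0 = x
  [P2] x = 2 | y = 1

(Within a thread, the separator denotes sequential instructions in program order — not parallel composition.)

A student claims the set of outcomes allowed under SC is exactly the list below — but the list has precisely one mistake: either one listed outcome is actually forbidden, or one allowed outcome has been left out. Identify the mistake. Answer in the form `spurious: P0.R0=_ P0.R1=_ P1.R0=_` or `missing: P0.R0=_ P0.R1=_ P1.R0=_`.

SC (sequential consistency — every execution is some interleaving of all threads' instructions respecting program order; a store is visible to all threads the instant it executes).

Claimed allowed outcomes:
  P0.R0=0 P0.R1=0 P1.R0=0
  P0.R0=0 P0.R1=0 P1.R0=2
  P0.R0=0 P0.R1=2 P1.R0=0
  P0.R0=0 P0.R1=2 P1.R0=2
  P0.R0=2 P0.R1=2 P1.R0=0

missing: P0.R0=2 P0.R1=2 P1.R0=2

outcome vector order: (P0.R0,P0.R1,P1.R0)
[SC] allowed = {0/0/0; 0/0/2; 0/2/0; 0/2/2; 2/2/0; 2/2/2}
SC∖claimed = {2/2/2}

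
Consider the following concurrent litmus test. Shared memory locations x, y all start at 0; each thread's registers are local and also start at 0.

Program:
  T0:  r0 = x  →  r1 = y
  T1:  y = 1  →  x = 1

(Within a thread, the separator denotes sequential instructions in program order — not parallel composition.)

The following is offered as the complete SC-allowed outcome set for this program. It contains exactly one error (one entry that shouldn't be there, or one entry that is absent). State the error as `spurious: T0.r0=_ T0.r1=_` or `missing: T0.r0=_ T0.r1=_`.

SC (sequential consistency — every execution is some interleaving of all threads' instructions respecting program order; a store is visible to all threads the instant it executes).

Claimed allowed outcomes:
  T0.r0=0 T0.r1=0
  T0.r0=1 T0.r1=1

missing: T0.r0=0 T0.r1=1

outcome vector order: (T0.r0,T0.r1)
SC: 3 outcomes — {(0,0), (0,1), (1,1)}
SC∖claimed = {(0,1)}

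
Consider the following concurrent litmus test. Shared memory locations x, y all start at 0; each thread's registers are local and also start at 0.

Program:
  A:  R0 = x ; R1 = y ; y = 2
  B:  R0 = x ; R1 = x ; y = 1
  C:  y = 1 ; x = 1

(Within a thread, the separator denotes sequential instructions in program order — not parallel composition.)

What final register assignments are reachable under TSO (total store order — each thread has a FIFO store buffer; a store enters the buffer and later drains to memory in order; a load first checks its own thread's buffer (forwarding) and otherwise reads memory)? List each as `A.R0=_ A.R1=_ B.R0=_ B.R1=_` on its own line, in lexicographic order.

A.R0=0 A.R1=0 B.R0=0 B.R1=0
A.R0=0 A.R1=0 B.R0=0 B.R1=1
A.R0=0 A.R1=0 B.R0=1 B.R1=1
A.R0=0 A.R1=1 B.R0=0 B.R1=0
A.R0=0 A.R1=1 B.R0=0 B.R1=1
A.R0=0 A.R1=1 B.R0=1 B.R1=1
A.R0=1 A.R1=1 B.R0=0 B.R1=0
A.R0=1 A.R1=1 B.R0=0 B.R1=1
A.R0=1 A.R1=1 B.R0=1 B.R1=1

outcome vector order: (A.R0,A.R1,B.R0,B.R1)
|TSO outcomes| = 9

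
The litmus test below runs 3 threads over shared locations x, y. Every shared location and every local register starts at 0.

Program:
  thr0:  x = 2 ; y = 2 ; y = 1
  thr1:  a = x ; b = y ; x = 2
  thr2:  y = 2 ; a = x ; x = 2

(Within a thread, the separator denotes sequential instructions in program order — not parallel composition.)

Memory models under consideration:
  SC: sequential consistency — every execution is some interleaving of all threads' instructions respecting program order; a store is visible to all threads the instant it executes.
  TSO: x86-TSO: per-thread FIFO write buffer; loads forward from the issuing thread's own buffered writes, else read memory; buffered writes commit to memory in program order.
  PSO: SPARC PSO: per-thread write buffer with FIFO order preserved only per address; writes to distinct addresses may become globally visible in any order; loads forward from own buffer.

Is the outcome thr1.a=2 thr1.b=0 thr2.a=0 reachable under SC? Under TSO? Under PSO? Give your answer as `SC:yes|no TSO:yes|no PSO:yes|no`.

SC:no TSO:yes PSO:yes

outcome vector order: (thr1.a,thr1.b,thr2.a)
SC (11): (0,0,0) (0,0,2) (0,1,0) (0,1,2) (0,2,0) (0,2,2) (2,0,2) (2,1,0) (2,1,2) (2,2,0) (2,2,2)
TSO (12): (0,0,0) (0,0,2) (0,1,0) (0,1,2) (0,2,0) (0,2,2) (2,0,0) (2,0,2) (2,1,0) (2,1,2) (2,2,0) (2,2,2)
PSO (12): (0,0,0) (0,0,2) (0,1,0) (0,1,2) (0,2,0) (0,2,2) (2,0,0) (2,0,2) (2,1,0) (2,1,2) (2,2,0) (2,2,2)
target (2,0,0) ∈ {TSO,PSO}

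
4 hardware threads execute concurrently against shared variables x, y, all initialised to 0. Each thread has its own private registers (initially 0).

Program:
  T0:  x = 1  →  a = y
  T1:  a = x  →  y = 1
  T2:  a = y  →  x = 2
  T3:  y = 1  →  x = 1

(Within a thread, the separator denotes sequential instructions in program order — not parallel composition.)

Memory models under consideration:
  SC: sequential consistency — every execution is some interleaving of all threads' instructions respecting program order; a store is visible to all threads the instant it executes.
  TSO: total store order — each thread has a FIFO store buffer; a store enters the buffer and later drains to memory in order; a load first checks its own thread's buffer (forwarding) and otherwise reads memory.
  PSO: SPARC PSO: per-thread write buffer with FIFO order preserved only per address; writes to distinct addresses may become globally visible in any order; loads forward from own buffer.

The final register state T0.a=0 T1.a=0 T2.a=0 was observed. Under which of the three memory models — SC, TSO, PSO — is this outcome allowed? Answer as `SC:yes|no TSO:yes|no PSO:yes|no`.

SC:yes TSO:yes PSO:yes

outcome vector order: (T0.a,T1.a,T2.a)
under SC → 0/0/0; 0/0/1; 0/1/0; 0/1/1; 0/2/0; 0/2/1; 1/0/0; 1/0/1; 1/1/0; 1/1/1; 1/2/0; 1/2/1
under TSO → 0/0/0; 0/0/1; 0/1/0; 0/1/1; 0/2/0; 0/2/1; 1/0/0; 1/0/1; 1/1/0; 1/1/1; 1/2/0; 1/2/1
under PSO → 0/0/0; 0/0/1; 0/1/0; 0/1/1; 0/2/0; 0/2/1; 1/0/0; 1/0/1; 1/1/0; 1/1/1; 1/2/0; 1/2/1
target 0/0/0 ∈ {SC,TSO,PSO}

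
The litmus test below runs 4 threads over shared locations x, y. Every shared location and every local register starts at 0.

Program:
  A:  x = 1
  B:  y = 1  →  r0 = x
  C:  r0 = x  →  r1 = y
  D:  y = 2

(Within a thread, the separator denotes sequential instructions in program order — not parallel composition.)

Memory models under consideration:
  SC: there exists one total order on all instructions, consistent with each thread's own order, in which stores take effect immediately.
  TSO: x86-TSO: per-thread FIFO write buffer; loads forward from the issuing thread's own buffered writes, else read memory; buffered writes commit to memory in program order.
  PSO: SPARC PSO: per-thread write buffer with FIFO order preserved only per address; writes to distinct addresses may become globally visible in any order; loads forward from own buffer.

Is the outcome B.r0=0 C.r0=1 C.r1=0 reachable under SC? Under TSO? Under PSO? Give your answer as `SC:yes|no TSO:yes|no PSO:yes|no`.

outcome vector order: (B.r0,C.r0,C.r1)
SC: 11 outcomes — {0/0/0; 0/0/1; 0/0/2; 0/1/1; 0/1/2; 1/0/0; 1/0/1; 1/0/2; 1/1/0; 1/1/1; 1/1/2}
TSO: 12 outcomes — {0/0/0; 0/0/1; 0/0/2; 0/1/0; 0/1/1; 0/1/2; 1/0/0; 1/0/1; 1/0/2; 1/1/0; 1/1/1; 1/1/2}
PSO: 12 outcomes — {0/0/0; 0/0/1; 0/0/2; 0/1/0; 0/1/1; 0/1/2; 1/0/0; 1/0/1; 1/0/2; 1/1/0; 1/1/1; 1/1/2}
target 0/1/0 ∈ {TSO,PSO}

SC:no TSO:yes PSO:yes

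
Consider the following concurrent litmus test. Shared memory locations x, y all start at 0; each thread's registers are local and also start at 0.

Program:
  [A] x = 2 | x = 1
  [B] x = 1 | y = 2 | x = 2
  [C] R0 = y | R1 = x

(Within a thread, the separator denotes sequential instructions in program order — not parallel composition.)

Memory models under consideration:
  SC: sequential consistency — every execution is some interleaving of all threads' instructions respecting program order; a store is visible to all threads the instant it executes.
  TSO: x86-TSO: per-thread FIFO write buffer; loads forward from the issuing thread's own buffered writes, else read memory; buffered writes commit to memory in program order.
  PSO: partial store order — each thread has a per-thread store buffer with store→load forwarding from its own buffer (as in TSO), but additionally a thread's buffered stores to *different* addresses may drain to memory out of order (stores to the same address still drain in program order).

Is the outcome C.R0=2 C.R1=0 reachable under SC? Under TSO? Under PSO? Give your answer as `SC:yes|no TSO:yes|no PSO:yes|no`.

SC:no TSO:no PSO:yes

outcome vector order: (C.R0,C.R1)
SC: 5 outcomes — {00, 01, 02, 21, 22}
TSO: 5 outcomes — {00, 01, 02, 21, 22}
PSO: 6 outcomes — {00, 01, 02, 20, 21, 22}
target 20 ∈ {PSO}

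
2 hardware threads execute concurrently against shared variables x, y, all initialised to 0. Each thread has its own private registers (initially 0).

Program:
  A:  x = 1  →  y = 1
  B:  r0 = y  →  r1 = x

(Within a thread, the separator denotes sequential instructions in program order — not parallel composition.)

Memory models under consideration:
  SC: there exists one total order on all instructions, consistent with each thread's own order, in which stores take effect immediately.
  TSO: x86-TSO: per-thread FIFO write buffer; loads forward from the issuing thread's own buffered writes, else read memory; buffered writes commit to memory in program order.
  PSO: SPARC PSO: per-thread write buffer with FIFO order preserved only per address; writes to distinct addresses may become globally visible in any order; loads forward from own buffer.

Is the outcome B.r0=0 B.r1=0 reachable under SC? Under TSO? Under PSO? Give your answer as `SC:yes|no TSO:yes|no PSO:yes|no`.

outcome vector order: (B.r0,B.r1)
under SC → (0,0); (0,1); (1,1)
under TSO → (0,0); (0,1); (1,1)
under PSO → (0,0); (0,1); (1,0); (1,1)
target (0,0) ∈ {SC,TSO,PSO}

SC:yes TSO:yes PSO:yes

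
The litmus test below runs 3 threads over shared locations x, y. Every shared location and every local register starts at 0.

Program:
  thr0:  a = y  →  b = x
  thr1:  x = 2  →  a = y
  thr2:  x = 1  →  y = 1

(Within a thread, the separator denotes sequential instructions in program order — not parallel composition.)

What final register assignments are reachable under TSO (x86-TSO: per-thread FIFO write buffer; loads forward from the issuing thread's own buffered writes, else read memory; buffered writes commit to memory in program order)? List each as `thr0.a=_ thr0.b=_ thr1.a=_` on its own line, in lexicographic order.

outcome vector order: (thr0.a,thr0.b,thr1.a)
|TSO outcomes| = 10

thr0.a=0 thr0.b=0 thr1.a=0
thr0.a=0 thr0.b=0 thr1.a=1
thr0.a=0 thr0.b=1 thr1.a=0
thr0.a=0 thr0.b=1 thr1.a=1
thr0.a=0 thr0.b=2 thr1.a=0
thr0.a=0 thr0.b=2 thr1.a=1
thr0.a=1 thr0.b=1 thr1.a=0
thr0.a=1 thr0.b=1 thr1.a=1
thr0.a=1 thr0.b=2 thr1.a=0
thr0.a=1 thr0.b=2 thr1.a=1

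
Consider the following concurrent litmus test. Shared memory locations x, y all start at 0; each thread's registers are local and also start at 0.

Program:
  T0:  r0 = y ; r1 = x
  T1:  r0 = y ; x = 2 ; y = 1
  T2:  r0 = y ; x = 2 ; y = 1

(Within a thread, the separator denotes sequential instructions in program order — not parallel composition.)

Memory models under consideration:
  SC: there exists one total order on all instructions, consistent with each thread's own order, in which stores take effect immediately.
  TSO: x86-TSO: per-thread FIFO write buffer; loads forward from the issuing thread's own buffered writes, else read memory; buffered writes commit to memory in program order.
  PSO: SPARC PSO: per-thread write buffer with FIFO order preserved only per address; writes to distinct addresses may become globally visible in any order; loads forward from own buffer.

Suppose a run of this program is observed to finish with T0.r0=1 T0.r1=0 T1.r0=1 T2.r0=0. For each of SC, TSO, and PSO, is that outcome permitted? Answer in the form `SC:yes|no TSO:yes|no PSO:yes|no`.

SC:no TSO:no PSO:yes

outcome vector order: (T0.r0,T0.r1,T1.r0,T2.r0)
SC (9): <0 0 0 0>; <0 0 0 1>; <0 0 1 0>; <0 2 0 0>; <0 2 0 1>; <0 2 1 0>; <1 2 0 0>; <1 2 0 1>; <1 2 1 0>
TSO (9): <0 0 0 0>; <0 0 0 1>; <0 0 1 0>; <0 2 0 0>; <0 2 0 1>; <0 2 1 0>; <1 2 0 0>; <1 2 0 1>; <1 2 1 0>
PSO (12): <0 0 0 0>; <0 0 0 1>; <0 0 1 0>; <0 2 0 0>; <0 2 0 1>; <0 2 1 0>; <1 0 0 0>; <1 0 0 1>; <1 0 1 0>; <1 2 0 0>; <1 2 0 1>; <1 2 1 0>
target <1 0 1 0> ∈ {PSO}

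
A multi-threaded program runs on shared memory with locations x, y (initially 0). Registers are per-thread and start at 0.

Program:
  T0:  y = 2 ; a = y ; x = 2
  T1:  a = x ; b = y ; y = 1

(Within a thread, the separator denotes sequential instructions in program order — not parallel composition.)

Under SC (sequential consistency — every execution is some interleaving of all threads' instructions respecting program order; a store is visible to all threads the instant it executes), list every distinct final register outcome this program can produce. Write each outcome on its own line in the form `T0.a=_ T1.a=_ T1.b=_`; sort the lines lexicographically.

T0.a=1 T1.a=0 T1.b=0
T0.a=1 T1.a=0 T1.b=2
T0.a=2 T1.a=0 T1.b=0
T0.a=2 T1.a=0 T1.b=2
T0.a=2 T1.a=2 T1.b=2

outcome vector order: (T0.a,T1.a,T1.b)
|SC outcomes| = 5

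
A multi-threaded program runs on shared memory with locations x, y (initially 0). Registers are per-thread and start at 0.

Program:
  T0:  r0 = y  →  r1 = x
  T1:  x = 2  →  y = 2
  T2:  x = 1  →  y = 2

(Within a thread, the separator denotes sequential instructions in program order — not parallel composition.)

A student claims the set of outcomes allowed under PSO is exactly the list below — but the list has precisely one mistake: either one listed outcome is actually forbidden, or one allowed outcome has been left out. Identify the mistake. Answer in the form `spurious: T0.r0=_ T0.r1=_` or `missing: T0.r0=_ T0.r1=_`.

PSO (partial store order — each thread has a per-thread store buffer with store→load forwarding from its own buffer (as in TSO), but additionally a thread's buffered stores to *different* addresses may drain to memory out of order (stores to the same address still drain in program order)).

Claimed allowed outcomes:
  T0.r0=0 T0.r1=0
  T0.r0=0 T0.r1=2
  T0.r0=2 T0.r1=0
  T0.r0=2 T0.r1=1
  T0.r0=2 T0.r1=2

missing: T0.r0=0 T0.r1=1

outcome vector order: (T0.r0,T0.r1)
[PSO] allowed = {(0,0); (0,1); (0,2); (2,0); (2,1); (2,2)}
PSO∖claimed = {(0,1)}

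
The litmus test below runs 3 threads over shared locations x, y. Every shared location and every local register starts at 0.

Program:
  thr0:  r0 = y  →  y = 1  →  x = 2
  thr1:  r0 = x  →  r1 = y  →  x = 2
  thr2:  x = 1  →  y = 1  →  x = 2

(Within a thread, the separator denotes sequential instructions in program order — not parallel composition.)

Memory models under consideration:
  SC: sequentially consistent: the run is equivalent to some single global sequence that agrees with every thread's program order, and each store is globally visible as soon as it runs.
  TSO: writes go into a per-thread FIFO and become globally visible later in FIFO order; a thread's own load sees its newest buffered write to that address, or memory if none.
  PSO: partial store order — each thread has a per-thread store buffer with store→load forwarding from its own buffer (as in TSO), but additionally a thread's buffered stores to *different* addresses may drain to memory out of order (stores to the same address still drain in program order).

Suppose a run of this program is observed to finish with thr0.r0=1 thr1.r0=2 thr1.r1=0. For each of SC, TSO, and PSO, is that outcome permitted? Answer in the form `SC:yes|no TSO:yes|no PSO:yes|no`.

outcome vector order: (thr0.r0,thr1.r0,thr1.r1)
SC (10): 0/0/0; 0/0/1; 0/1/0; 0/1/1; 0/2/1; 1/0/0; 1/0/1; 1/1/0; 1/1/1; 1/2/1
TSO (10): 0/0/0; 0/0/1; 0/1/0; 0/1/1; 0/2/1; 1/0/0; 1/0/1; 1/1/0; 1/1/1; 1/2/1
PSO (12): 0/0/0; 0/0/1; 0/1/0; 0/1/1; 0/2/0; 0/2/1; 1/0/0; 1/0/1; 1/1/0; 1/1/1; 1/2/0; 1/2/1
target 1/2/0 ∈ {PSO}

SC:no TSO:no PSO:yes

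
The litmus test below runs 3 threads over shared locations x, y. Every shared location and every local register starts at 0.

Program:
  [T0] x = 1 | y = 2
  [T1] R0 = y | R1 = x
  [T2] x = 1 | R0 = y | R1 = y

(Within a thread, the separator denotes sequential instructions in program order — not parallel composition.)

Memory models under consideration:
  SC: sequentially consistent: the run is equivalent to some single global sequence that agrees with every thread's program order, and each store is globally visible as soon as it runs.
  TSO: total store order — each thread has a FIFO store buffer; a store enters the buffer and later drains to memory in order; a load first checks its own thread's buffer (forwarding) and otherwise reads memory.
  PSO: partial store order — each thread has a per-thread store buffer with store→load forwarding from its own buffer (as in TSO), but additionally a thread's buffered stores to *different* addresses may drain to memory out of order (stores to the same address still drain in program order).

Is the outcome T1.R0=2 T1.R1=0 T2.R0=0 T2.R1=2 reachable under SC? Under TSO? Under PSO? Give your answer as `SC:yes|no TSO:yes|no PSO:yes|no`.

SC:no TSO:no PSO:yes

outcome vector order: (T1.R0,T1.R1,T2.R0,T2.R1)
SC (9): 0/0/0/0 0/0/0/2 0/0/2/2 0/1/0/0 0/1/0/2 0/1/2/2 2/1/0/0 2/1/0/2 2/1/2/2
TSO (9): 0/0/0/0 0/0/0/2 0/0/2/2 0/1/0/0 0/1/0/2 0/1/2/2 2/1/0/0 2/1/0/2 2/1/2/2
PSO (12): 0/0/0/0 0/0/0/2 0/0/2/2 0/1/0/0 0/1/0/2 0/1/2/2 2/0/0/0 2/0/0/2 2/0/2/2 2/1/0/0 2/1/0/2 2/1/2/2
target 2/0/0/2 ∈ {PSO}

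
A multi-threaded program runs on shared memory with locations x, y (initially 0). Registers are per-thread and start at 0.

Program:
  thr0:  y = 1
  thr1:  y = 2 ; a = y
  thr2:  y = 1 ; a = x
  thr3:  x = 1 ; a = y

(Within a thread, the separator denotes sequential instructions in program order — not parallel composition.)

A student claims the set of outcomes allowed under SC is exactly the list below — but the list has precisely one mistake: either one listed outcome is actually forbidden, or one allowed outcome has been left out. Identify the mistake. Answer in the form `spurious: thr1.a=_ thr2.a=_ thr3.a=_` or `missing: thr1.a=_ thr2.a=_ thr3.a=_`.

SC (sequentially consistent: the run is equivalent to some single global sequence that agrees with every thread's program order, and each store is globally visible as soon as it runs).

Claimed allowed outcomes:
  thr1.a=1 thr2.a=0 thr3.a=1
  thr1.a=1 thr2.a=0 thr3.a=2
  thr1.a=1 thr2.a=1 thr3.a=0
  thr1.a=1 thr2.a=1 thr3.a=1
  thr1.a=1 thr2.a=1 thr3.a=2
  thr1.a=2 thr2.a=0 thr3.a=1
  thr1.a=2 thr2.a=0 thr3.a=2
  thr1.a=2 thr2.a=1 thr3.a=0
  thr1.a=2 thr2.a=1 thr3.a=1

outcome vector order: (thr1.a,thr2.a,thr3.a)
[SC] allowed = {(1,0,1) (1,0,2) (1,1,0) (1,1,1) (1,1,2) (2,0,1) (2,0,2) (2,1,0) (2,1,1) (2,1,2)}
SC∖claimed = {(2,1,2)}

missing: thr1.a=2 thr2.a=1 thr3.a=2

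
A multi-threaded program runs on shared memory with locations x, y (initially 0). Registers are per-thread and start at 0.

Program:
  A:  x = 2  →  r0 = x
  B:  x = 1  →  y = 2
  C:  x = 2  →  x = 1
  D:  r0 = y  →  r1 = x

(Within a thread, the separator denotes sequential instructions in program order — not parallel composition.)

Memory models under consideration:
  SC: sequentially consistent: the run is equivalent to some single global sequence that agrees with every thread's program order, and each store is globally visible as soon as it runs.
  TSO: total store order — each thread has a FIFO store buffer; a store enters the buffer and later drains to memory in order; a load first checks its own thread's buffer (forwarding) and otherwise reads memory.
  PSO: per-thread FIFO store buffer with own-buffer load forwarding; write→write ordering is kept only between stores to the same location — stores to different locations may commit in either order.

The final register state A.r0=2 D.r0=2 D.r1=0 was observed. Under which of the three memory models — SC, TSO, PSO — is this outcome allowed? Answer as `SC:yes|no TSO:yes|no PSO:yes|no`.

SC:no TSO:no PSO:yes

outcome vector order: (A.r0,D.r0,D.r1)
under SC → <1 0 0>, <1 0 1>, <1 0 2>, <1 2 1>, <1 2 2>, <2 0 0>, <2 0 1>, <2 0 2>, <2 2 1>, <2 2 2>
under TSO → <1 0 0>, <1 0 1>, <1 0 2>, <1 2 1>, <1 2 2>, <2 0 0>, <2 0 1>, <2 0 2>, <2 2 1>, <2 2 2>
under PSO → <1 0 0>, <1 0 1>, <1 0 2>, <1 2 0>, <1 2 1>, <1 2 2>, <2 0 0>, <2 0 1>, <2 0 2>, <2 2 0>, <2 2 1>, <2 2 2>
target <2 2 0> ∈ {PSO}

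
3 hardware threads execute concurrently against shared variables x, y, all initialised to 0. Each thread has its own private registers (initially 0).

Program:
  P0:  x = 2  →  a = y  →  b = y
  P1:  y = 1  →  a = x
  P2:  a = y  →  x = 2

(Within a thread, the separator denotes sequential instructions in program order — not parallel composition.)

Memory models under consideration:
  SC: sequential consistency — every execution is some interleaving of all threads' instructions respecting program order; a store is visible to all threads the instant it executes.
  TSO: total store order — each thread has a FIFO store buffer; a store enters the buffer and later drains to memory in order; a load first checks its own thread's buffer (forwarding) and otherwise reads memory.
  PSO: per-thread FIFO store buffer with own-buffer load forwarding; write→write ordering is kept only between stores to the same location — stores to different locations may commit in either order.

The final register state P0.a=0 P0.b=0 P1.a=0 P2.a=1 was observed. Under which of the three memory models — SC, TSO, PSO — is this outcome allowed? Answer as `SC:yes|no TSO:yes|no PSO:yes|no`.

outcome vector order: (P0.a,P0.b,P1.a,P2.a)
SC (8): 0020, 0021, 0120, 0121, 1100, 1101, 1120, 1121
TSO (12): 0000, 0001, 0020, 0021, 0100, 0101, 0120, 0121, 1100, 1101, 1120, 1121
PSO (12): 0000, 0001, 0020, 0021, 0100, 0101, 0120, 0121, 1100, 1101, 1120, 1121
target 0001 ∈ {TSO,PSO}

SC:no TSO:yes PSO:yes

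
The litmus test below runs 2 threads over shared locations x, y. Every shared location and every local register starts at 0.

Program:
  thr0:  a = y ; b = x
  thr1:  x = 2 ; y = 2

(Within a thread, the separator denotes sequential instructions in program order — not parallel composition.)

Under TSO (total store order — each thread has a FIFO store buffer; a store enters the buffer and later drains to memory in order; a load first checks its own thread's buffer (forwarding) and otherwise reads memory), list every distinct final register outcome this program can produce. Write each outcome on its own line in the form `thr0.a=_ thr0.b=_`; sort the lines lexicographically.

outcome vector order: (thr0.a,thr0.b)
|TSO outcomes| = 3

thr0.a=0 thr0.b=0
thr0.a=0 thr0.b=2
thr0.a=2 thr0.b=2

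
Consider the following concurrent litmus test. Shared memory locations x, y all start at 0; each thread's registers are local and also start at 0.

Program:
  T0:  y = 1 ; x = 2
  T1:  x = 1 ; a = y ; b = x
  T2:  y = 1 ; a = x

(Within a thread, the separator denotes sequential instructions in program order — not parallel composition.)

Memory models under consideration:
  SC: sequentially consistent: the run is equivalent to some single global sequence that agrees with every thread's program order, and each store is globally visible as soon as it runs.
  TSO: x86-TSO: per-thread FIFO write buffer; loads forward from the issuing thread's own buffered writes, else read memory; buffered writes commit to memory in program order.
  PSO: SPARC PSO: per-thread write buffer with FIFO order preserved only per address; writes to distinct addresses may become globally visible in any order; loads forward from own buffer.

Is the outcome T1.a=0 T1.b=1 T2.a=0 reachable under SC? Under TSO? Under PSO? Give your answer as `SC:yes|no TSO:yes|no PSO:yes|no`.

outcome vector order: (T1.a,T1.b,T2.a)
SC: 10 outcomes — {011 012 021 022 110 111 112 120 121 122}
TSO: 12 outcomes — {010 011 012 020 021 022 110 111 112 120 121 122}
PSO: 12 outcomes — {010 011 012 020 021 022 110 111 112 120 121 122}
target 010 ∈ {TSO,PSO}

SC:no TSO:yes PSO:yes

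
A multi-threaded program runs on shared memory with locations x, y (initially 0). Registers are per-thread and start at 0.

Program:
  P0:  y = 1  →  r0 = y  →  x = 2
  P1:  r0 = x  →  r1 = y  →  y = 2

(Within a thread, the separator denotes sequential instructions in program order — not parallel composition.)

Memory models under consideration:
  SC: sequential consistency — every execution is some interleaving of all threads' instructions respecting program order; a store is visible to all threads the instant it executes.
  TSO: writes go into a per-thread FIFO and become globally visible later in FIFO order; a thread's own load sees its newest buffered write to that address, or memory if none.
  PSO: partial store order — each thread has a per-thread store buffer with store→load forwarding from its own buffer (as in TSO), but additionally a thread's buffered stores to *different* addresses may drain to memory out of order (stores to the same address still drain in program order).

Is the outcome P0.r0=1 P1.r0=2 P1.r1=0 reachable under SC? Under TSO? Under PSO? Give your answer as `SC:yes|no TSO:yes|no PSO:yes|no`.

SC:no TSO:no PSO:yes

outcome vector order: (P0.r0,P1.r0,P1.r1)
under SC → (1,0,0); (1,0,1); (1,2,1); (2,0,0); (2,0,1)
under TSO → (1,0,0); (1,0,1); (1,2,1); (2,0,0); (2,0,1)
under PSO → (1,0,0); (1,0,1); (1,2,0); (1,2,1); (2,0,0); (2,0,1)
target (1,2,0) ∈ {PSO}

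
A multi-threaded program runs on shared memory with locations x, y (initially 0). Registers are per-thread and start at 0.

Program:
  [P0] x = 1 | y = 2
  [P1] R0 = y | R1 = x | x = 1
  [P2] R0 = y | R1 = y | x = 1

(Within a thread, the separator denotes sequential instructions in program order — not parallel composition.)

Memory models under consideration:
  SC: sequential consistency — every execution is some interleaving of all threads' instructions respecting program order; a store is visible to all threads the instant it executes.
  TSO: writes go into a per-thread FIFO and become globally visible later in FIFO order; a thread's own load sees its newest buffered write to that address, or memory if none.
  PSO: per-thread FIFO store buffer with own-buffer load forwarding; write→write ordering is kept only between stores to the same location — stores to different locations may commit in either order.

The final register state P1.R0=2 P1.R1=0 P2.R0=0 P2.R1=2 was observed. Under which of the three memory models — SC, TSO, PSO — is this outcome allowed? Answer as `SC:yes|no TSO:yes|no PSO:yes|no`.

outcome vector order: (P1.R0,P1.R1,P2.R0,P2.R1)
SC (9): 0000; 0002; 0022; 0100; 0102; 0122; 2100; 2102; 2122
TSO (9): 0000; 0002; 0022; 0100; 0102; 0122; 2100; 2102; 2122
PSO (12): 0000; 0002; 0022; 0100; 0102; 0122; 2000; 2002; 2022; 2100; 2102; 2122
target 2002 ∈ {PSO}

SC:no TSO:no PSO:yes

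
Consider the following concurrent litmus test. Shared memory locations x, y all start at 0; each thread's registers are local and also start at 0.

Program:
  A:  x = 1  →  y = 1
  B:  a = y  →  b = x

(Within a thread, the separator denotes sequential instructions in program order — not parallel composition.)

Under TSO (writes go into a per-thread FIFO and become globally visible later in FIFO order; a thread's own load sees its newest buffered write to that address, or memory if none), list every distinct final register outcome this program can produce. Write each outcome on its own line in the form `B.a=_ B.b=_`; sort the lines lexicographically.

B.a=0 B.b=0
B.a=0 B.b=1
B.a=1 B.b=1

outcome vector order: (B.a,B.b)
|TSO outcomes| = 3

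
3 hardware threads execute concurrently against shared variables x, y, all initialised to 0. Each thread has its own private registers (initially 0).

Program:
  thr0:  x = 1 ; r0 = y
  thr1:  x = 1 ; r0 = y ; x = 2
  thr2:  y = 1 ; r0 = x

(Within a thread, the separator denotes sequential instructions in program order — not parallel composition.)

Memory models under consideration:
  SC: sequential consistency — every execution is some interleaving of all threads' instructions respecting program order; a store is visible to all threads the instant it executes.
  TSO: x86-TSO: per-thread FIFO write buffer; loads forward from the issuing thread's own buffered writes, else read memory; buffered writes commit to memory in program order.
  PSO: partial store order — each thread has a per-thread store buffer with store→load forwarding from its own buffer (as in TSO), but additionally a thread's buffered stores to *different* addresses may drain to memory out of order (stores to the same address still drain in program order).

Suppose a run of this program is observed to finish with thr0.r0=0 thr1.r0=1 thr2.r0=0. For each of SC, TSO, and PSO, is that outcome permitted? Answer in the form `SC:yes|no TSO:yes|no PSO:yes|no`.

outcome vector order: (thr0.r0,thr1.r0,thr2.r0)
SC: 9 outcomes — {001, 002, 011, 012, 101, 102, 110, 111, 112}
TSO: 12 outcomes — {000, 001, 002, 010, 011, 012, 100, 101, 102, 110, 111, 112}
PSO: 12 outcomes — {000, 001, 002, 010, 011, 012, 100, 101, 102, 110, 111, 112}
target 010 ∈ {TSO,PSO}

SC:no TSO:yes PSO:yes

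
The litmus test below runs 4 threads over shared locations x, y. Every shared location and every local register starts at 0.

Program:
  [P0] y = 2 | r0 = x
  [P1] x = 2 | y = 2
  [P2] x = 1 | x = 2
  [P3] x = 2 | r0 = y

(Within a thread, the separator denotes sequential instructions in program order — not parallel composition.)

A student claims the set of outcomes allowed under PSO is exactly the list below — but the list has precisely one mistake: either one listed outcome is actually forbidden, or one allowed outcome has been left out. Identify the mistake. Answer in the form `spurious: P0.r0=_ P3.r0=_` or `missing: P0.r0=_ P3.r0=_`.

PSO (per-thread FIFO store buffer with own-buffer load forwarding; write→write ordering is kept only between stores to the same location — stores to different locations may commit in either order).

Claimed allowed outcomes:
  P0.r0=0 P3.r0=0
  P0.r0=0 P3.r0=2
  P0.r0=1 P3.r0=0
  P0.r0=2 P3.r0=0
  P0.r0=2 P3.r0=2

missing: P0.r0=1 P3.r0=2

outcome vector order: (P0.r0,P3.r0)
under PSO → (0,0); (0,2); (1,0); (1,2); (2,0); (2,2)
PSO∖claimed = {(1,2)}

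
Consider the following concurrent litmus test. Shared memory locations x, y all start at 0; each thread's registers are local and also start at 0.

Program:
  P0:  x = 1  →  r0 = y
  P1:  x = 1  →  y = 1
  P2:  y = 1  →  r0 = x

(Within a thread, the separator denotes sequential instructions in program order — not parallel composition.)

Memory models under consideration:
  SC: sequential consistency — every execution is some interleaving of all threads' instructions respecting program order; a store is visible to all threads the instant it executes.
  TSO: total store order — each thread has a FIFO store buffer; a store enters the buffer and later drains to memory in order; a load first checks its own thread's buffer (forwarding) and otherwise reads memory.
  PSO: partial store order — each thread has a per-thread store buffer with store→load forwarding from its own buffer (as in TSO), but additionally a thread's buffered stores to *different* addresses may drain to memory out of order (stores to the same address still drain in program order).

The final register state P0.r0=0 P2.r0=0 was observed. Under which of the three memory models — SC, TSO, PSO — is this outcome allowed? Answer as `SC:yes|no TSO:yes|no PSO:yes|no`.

SC:no TSO:yes PSO:yes

outcome vector order: (P0.r0,P2.r0)
[SC] allowed = {(0,1), (1,0), (1,1)}
[TSO] allowed = {(0,0), (0,1), (1,0), (1,1)}
[PSO] allowed = {(0,0), (0,1), (1,0), (1,1)}
target (0,0) ∈ {TSO,PSO}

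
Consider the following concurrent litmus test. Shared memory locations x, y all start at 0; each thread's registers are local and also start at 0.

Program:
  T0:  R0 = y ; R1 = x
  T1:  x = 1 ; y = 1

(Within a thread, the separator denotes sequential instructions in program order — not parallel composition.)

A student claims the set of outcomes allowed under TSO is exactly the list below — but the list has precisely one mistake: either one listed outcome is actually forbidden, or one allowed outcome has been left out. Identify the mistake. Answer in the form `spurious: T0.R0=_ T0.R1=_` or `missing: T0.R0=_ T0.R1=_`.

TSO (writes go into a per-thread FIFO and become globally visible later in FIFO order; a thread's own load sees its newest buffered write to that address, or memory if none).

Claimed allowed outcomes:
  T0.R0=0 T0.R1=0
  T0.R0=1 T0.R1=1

outcome vector order: (T0.R0,T0.R1)
TSO: 3 outcomes — {0/0, 0/1, 1/1}
TSO∖claimed = {0/1}

missing: T0.R0=0 T0.R1=1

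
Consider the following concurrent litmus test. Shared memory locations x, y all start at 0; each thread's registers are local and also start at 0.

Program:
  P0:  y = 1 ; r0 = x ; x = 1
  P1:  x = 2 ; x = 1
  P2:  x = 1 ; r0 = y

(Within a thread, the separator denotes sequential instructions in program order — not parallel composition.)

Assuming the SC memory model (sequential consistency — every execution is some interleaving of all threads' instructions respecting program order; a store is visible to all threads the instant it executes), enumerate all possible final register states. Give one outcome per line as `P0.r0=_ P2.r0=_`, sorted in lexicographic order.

outcome vector order: (P0.r0,P2.r0)
|SC outcomes| = 5

P0.r0=0 P2.r0=1
P0.r0=1 P2.r0=0
P0.r0=1 P2.r0=1
P0.r0=2 P2.r0=0
P0.r0=2 P2.r0=1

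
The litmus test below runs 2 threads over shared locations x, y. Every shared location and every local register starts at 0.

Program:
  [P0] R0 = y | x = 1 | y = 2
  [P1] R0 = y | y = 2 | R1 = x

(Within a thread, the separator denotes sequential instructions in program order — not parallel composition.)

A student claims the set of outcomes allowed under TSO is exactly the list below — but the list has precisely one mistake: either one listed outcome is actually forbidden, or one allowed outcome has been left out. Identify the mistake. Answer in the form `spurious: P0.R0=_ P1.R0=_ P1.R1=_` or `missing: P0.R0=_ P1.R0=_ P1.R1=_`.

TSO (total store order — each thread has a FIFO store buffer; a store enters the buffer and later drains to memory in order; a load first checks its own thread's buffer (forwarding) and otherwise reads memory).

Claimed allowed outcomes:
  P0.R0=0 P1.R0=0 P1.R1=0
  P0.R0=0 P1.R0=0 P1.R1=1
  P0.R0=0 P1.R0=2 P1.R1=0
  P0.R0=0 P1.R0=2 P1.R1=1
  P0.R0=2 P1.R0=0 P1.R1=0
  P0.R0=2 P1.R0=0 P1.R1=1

outcome vector order: (P0.R0,P1.R0,P1.R1)
[TSO] allowed = {0/0/0, 0/0/1, 0/2/1, 2/0/0, 2/0/1}
claimed∖TSO = {0/2/0}

spurious: P0.R0=0 P1.R0=2 P1.R1=0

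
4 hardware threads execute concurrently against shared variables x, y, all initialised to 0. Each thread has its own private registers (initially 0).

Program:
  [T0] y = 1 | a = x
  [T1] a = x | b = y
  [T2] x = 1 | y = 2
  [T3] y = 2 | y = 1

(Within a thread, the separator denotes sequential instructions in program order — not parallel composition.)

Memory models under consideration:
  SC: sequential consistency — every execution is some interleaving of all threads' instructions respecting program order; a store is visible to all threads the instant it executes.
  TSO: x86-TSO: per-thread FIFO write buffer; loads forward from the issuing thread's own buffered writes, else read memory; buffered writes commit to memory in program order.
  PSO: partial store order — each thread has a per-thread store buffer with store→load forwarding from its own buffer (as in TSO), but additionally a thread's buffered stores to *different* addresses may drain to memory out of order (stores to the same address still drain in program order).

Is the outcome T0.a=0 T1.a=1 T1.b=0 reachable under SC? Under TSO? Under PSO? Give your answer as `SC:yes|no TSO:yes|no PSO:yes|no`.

outcome vector order: (T0.a,T1.a,T1.b)
under SC → <0 0 0>, <0 0 1>, <0 0 2>, <0 1 1>, <0 1 2>, <1 0 0>, <1 0 1>, <1 0 2>, <1 1 0>, <1 1 1>, <1 1 2>
under TSO → <0 0 0>, <0 0 1>, <0 0 2>, <0 1 0>, <0 1 1>, <0 1 2>, <1 0 0>, <1 0 1>, <1 0 2>, <1 1 0>, <1 1 1>, <1 1 2>
under PSO → <0 0 0>, <0 0 1>, <0 0 2>, <0 1 0>, <0 1 1>, <0 1 2>, <1 0 0>, <1 0 1>, <1 0 2>, <1 1 0>, <1 1 1>, <1 1 2>
target <0 1 0> ∈ {TSO,PSO}

SC:no TSO:yes PSO:yes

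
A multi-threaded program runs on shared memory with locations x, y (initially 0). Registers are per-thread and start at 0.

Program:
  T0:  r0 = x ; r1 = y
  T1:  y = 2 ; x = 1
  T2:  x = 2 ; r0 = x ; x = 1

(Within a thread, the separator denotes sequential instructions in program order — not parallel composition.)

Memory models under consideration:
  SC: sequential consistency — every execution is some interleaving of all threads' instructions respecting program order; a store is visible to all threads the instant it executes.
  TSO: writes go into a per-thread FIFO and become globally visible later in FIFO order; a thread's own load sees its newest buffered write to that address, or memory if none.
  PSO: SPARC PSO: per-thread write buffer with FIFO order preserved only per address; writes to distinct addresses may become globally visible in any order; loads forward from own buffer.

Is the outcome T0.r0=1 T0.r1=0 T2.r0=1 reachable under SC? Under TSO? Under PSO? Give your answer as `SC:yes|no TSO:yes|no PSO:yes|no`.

SC:no TSO:no PSO:yes

outcome vector order: (T0.r0,T0.r1,T2.r0)
under SC → 0/0/1 0/0/2 0/2/1 0/2/2 1/0/2 1/2/1 1/2/2 2/0/1 2/0/2 2/2/1 2/2/2
under TSO → 0/0/1 0/0/2 0/2/1 0/2/2 1/0/2 1/2/1 1/2/2 2/0/1 2/0/2 2/2/1 2/2/2
under PSO → 0/0/1 0/0/2 0/2/1 0/2/2 1/0/1 1/0/2 1/2/1 1/2/2 2/0/1 2/0/2 2/2/1 2/2/2
target 1/0/1 ∈ {PSO}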